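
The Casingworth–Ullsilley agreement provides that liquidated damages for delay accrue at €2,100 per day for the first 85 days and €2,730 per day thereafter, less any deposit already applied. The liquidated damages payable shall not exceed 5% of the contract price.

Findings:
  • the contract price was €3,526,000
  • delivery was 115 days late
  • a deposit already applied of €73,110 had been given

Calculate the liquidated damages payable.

First 85 days: 85 × €2,100 = €178,500
Remaining days: (115 − 85) × €2,730 = €81,900
Accrued per-day damages: €178,500 + €81,900 = €260,400
Less deposit already applied: €260,400 − €73,110 = €187,290
Cap: 5% of €3,526,000 = €176,300
Cap at €176,300: €187,290 exceeds the cap → €176,300

Liquidated damages: €176,300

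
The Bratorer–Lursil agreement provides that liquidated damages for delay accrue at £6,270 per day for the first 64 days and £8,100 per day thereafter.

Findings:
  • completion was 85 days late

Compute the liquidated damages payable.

£571,380

First 64 days: 64 × £6,270 = £401,280
Remaining days: (85 − 64) × £8,100 = £170,100
Accrued per-day damages: £401,280 + £170,100 = £571,380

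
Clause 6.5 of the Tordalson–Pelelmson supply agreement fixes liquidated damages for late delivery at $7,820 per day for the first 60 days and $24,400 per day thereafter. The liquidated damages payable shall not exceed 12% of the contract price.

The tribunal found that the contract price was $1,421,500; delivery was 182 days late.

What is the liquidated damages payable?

$170,580

First 60 days: 60 × $7,820 = $469,200
Remaining days: (182 − 60) × $24,400 = $2,976,800
Accrued per-day damages: $469,200 + $2,976,800 = $3,446,000
Cap: 12% of $1,421,500 = $170,580
Cap at $170,580: $3,446,000 exceeds the cap → $170,580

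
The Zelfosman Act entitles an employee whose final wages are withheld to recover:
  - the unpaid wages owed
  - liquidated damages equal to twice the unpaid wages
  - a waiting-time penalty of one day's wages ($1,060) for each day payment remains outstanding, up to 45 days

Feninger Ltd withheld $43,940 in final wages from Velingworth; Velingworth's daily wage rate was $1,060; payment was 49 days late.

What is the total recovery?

Doubled: 2 × $43,940 = $87,880
Penalty days: min(49, 45) = 45
Waiting-time penalty: 45 × $1,060 = $47,700
Total award: $43,940 + $87,880 + $47,700 = $179,520

$179,520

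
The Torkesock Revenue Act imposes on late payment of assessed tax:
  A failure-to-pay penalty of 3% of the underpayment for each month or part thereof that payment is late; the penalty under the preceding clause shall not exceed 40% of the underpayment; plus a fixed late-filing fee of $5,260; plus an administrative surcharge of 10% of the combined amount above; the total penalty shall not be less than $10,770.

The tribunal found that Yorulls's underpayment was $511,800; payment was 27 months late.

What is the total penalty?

Accrued rate: 3% × 27 = 81%, capped at 40% → 40%
Failure-to-pay penalty: 40% of $511,800 = $204,720
Penalty before surcharge: $204,720 + $5,260 = $209,980
Administrative surcharge: 10% of $209,980 = $20,998
Total penalty: $209,980 + $20,998 = $230,978
Minimum $10,770: $230,978 meets the minimum, no increase.

Penalty: $230,978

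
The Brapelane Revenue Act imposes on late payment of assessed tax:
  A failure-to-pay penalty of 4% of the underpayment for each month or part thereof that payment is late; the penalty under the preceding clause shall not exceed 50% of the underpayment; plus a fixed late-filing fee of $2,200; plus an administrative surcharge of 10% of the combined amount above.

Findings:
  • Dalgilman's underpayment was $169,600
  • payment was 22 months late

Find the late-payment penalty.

$95,700

Accrued rate: 4% × 22 = 88%, capped at 50% → 50%
Failure-to-pay penalty: 50% of $169,600 = $84,800
Penalty before surcharge: $84,800 + $2,200 = $87,000
Administrative surcharge: 10% of $87,000 = $8,700
Total penalty: $87,000 + $8,700 = $95,700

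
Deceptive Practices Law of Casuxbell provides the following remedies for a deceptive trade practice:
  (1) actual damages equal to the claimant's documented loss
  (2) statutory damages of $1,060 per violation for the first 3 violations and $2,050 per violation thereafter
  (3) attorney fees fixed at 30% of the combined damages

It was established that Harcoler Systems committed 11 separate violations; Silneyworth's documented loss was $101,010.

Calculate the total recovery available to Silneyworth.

First 3 violations: 3 × $1,060 = $3,180
Remaining violations: (11 − 3) × $2,050 = $16,400
Statutory damages: $3,180 + $16,400 = $19,580
Combined damages: $101,010 + $19,580 = $120,590
Attorney fees: 30% of $120,590 = $36,177
Total recovery: $120,590 + $36,177 = $156,767

$156,767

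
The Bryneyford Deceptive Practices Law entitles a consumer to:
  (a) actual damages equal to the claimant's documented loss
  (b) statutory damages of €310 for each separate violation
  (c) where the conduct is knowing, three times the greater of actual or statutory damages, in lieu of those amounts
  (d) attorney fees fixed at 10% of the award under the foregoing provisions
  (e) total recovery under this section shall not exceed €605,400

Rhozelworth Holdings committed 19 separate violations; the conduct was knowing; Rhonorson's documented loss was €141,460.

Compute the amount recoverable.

Statutory damages: 19 × €310 = €5,890
Greater of actual damages (€141,460) or statutory damages (€5,890): €141,460
Trebled: 3 × €141,460 = €424,380
Attorney fees: 10% of €424,380 = €42,438
Total before cap: €424,380 + €42,438 = €466,818
Cap at €605,400: €466,818 is within the cap, no reduction.

€466,818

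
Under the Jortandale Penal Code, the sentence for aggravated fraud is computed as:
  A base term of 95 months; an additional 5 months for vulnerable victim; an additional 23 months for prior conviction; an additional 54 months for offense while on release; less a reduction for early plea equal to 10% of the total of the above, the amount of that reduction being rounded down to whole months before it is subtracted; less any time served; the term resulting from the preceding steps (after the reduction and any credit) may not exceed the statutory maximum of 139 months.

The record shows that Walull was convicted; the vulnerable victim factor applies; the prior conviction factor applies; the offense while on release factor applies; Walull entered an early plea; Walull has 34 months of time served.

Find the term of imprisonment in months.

Vulnerable victim enhancement: +5 months
Prior conviction enhancement: +23 months
Offense while on release enhancement: +54 months
Adjusted term: 95 months + 5 months + 23 months + 54 months = 177 months
Early plea reduction: 10% of 177 months = 17 months (rounded down)
After reduction: 177 − 17 = 160 months
Less time served: 160 months − 34 months = 126 months
Cap at 139 months: 126 months is within the cap, no reduction.

126 months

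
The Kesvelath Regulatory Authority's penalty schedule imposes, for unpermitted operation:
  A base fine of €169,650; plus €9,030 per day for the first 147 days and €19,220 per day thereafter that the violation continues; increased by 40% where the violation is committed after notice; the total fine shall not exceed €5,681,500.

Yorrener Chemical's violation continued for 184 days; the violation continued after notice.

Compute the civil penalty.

Civil penalty: €3,091,480

First 147 days: 147 × €9,030 = €1,327,410
Remaining days: (184 − 147) × €19,220 = €711,140
Per-day component: €1,327,410 + €711,140 = €2,038,550
Base plus per-day: €169,650 + €2,038,550 = €2,208,200
Enhancement: 40% of €2,208,200 = €883,280
Enhanced fine: €2,208,200 + €883,280 = €3,091,480
Cap at €5,681,500: €3,091,480 is within the cap, no reduction.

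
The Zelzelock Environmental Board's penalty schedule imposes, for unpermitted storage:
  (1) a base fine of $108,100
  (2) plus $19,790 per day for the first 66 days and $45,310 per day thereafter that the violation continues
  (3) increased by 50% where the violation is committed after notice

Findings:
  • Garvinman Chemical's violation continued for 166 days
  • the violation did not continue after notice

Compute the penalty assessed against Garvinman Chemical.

First 66 days: 66 × $19,790 = $1,306,140
Remaining days: (166 − 66) × $45,310 = $4,531,000
Per-day component: $1,306,140 + $4,531,000 = $5,837,140
Base plus per-day: $108,100 + $5,837,140 = $5,945,240
The violation did not continue after notice: no 50% increase.

$5,945,240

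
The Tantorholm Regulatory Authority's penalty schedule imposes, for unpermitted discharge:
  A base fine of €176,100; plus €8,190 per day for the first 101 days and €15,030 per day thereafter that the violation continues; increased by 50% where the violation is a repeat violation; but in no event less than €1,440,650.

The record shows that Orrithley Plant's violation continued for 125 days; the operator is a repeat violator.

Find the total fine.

€2,046,015

First 101 days: 101 × €8,190 = €827,190
Remaining days: (125 − 101) × €15,030 = €360,720
Per-day component: €827,190 + €360,720 = €1,187,910
Base plus per-day: €176,100 + €1,187,910 = €1,364,010
Enhancement: 50% of €1,364,010 = €682,005
Enhanced fine: €1,364,010 + €682,005 = €2,046,015
Minimum €1,440,650: €2,046,015 meets the minimum, no increase.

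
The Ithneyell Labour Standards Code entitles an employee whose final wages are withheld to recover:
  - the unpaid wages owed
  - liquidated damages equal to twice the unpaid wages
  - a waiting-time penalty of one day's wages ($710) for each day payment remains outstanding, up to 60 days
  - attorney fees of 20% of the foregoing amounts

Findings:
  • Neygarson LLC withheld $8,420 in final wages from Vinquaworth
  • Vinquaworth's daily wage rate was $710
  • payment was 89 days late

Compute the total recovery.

Doubled: 2 × $8,420 = $16,840
Penalty days: min(89, 60) = 60
Waiting-time penalty: 60 × $710 = $42,600
Subtotal: $8,420 + $16,840 + $42,600 = $67,860
Attorney fees: 20% of $67,860 = $13,572
Total award: $67,860 + $13,572 = $81,432

$81,432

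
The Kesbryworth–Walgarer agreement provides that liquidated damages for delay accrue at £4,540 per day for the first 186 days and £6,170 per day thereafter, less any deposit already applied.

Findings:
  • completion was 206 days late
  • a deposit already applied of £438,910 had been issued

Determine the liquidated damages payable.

£528,930

First 186 days: 186 × £4,540 = £844,440
Remaining days: (206 − 186) × £6,170 = £123,400
Accrued per-day damages: £844,440 + £123,400 = £967,840
Less deposit already applied: £967,840 − £438,910 = £528,930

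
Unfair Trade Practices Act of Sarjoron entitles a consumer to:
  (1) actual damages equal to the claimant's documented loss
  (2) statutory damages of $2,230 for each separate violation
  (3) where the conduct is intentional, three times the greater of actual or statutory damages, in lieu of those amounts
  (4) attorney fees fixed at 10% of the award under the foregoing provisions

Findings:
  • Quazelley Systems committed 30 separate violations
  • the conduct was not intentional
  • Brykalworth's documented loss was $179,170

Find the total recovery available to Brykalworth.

Statutory damages: 30 × $2,230 = $66,900
Conduct not intentional: the in-lieu enhancement does not apply.
Actual plus statutory damages: $179,170 + $66,900 = $246,070
Attorney fees: 10% of $246,070 = $24,607
Total recovery: $246,070 + $24,607 = $270,677

$270,677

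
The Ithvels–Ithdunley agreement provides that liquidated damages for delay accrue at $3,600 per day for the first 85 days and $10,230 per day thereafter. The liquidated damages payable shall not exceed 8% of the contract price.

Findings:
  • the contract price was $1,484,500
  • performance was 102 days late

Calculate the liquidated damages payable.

First 85 days: 85 × $3,600 = $306,000
Remaining days: (102 − 85) × $10,230 = $173,910
Accrued per-day damages: $306,000 + $173,910 = $479,910
Cap: 8% of $1,484,500 = $118,760
Cap at $118,760: $479,910 exceeds the cap → $118,760

$118,760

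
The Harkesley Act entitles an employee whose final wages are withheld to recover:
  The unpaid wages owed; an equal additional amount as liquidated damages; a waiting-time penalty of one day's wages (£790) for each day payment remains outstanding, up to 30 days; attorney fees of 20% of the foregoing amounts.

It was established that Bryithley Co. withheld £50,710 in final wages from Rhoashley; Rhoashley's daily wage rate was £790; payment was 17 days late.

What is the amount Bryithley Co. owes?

Liquidated damages (equal amount): £50,710
Penalty days: min(17, 30) = 17
Waiting-time penalty: 17 × £790 = £13,430
Subtotal: £50,710 + £50,710 + £13,430 = £114,850
Attorney fees: 20% of £114,850 = £22,970
Total award: £114,850 + £22,970 = £137,820

£137,820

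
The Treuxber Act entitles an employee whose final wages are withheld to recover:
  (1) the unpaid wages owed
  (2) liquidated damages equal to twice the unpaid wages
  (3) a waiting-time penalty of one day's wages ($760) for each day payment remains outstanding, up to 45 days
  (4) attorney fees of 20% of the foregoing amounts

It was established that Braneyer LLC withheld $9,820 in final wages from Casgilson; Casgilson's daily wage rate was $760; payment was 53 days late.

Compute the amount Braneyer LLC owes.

Doubled: 2 × $9,820 = $19,640
Penalty days: min(53, 45) = 45
Waiting-time penalty: 45 × $760 = $34,200
Subtotal: $9,820 + $19,640 + $34,200 = $63,660
Attorney fees: 20% of $63,660 = $12,732
Total award: $63,660 + $12,732 = $76,392

$76,392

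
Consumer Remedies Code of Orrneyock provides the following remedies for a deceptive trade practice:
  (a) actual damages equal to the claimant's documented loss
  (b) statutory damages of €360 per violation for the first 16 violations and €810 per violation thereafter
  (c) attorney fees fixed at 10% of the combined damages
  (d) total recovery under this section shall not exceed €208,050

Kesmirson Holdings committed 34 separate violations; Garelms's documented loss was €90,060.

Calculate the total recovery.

First 16 violations: 16 × €360 = €5,760
Remaining violations: (34 − 16) × €810 = €14,580
Statutory damages: €5,760 + €14,580 = €20,340
Combined damages: €90,060 + €20,340 = €110,400
Attorney fees: 10% of €110,400 = €11,040
Total before cap: €110,400 + €11,040 = €121,440
Cap at €208,050: €121,440 is within the cap, no reduction.

€121,440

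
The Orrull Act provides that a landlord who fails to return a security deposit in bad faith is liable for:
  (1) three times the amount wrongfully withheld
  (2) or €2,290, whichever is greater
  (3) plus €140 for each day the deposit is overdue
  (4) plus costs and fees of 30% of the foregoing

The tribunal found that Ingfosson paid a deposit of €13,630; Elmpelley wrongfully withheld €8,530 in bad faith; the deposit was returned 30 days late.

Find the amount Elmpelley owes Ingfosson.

€38,727

Trebled: 3 × €8,530 = €25,590
Minimum €2,290: €25,590 meets the minimum, no increase.
Late-return penalty: 30 × €140 = €4,200
Damages plus late penalty: €25,590 + €4,200 = €29,790
Costs and fees: 30% of €29,790 = €8,937
Total recovery: €29,790 + €8,937 = €38,727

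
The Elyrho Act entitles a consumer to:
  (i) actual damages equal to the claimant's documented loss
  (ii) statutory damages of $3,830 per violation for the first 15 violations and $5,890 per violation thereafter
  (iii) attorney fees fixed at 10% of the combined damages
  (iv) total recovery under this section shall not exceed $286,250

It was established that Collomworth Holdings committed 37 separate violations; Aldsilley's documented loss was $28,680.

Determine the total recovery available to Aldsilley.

$237,281

First 15 violations: 15 × $3,830 = $57,450
Remaining violations: (37 − 15) × $5,890 = $129,580
Statutory damages: $57,450 + $129,580 = $187,030
Combined damages: $28,680 + $187,030 = $215,710
Attorney fees: 10% of $215,710 = $21,571
Total before cap: $215,710 + $21,571 = $237,281
Cap at $286,250: $237,281 is within the cap, no reduction.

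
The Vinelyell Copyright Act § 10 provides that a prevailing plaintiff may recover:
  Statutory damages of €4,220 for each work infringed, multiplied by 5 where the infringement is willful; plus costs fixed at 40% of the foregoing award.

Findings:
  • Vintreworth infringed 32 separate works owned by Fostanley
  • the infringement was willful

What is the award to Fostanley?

€945,280

Statutory damages: 32 × €4,220 = €135,040
Multiplied by 5: 5 × €135,040 = €675,200
Costs: 40% of €675,200 = €270,080
Award plus costs: €675,200 + €270,080 = €945,280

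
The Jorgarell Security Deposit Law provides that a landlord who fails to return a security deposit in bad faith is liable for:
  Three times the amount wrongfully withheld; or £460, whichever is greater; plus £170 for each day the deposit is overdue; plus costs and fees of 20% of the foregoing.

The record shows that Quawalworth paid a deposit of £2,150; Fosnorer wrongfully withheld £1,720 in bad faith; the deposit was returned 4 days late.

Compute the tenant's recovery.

Trebled: 3 × £1,720 = £5,160
Minimum £460: £5,160 meets the minimum, no increase.
Late-return penalty: 4 × £170 = £680
Damages plus late penalty: £5,160 + £680 = £5,840
Costs and fees: 20% of £5,840 = £1,168
Total recovery: £5,840 + £1,168 = £7,008

£7,008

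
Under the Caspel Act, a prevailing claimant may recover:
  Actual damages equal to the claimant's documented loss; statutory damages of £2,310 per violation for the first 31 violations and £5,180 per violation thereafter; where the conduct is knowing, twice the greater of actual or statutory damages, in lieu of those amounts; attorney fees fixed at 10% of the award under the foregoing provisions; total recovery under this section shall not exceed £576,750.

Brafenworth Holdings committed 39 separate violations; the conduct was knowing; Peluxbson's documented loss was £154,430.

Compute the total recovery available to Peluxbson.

£339,746

First 31 violations: 31 × £2,310 = £71,610
Remaining violations: (39 − 31) × £5,180 = £41,440
Statutory damages: £71,610 + £41,440 = £113,050
Greater of actual damages (£154,430) or statutory damages (£113,050): £154,430
Doubled: 2 × £154,430 = £308,860
Attorney fees: 10% of £308,860 = £30,886
Total before cap: £308,860 + £30,886 = £339,746
Cap at £576,750: £339,746 is within the cap, no reduction.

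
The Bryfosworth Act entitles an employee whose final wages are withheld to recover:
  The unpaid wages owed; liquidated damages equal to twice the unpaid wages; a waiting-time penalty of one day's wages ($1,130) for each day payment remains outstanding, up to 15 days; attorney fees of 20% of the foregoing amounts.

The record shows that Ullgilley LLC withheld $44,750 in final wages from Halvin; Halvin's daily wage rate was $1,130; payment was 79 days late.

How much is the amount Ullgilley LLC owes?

$181,440

Doubled: 2 × $44,750 = $89,500
Penalty days: min(79, 15) = 15
Waiting-time penalty: 15 × $1,130 = $16,950
Subtotal: $44,750 + $89,500 + $16,950 = $151,200
Attorney fees: 20% of $151,200 = $30,240
Total award: $151,200 + $30,240 = $181,440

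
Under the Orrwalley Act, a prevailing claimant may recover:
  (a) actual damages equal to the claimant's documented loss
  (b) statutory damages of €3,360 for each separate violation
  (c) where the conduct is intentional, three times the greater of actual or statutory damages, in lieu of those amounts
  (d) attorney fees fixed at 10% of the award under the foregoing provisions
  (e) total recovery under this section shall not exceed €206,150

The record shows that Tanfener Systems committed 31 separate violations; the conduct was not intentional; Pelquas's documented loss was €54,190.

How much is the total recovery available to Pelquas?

Statutory damages: 31 × €3,360 = €104,160
Conduct not intentional: the in-lieu enhancement does not apply.
Actual plus statutory damages: €54,190 + €104,160 = €158,350
Attorney fees: 10% of €158,350 = €15,835
Total before cap: €158,350 + €15,835 = €174,185
Cap at €206,150: €174,185 is within the cap, no reduction.

€174,185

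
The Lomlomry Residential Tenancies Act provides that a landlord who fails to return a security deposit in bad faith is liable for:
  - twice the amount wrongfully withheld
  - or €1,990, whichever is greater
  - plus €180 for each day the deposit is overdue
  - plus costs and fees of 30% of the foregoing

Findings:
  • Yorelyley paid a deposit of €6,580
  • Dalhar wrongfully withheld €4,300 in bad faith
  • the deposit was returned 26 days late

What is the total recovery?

Recovery: €17,264

Doubled: 2 × €4,300 = €8,600
Minimum €1,990: €8,600 meets the minimum, no increase.
Late-return penalty: 26 × €180 = €4,680
Damages plus late penalty: €8,600 + €4,680 = €13,280
Costs and fees: 30% of €13,280 = €3,984
Total recovery: €13,280 + €3,984 = €17,264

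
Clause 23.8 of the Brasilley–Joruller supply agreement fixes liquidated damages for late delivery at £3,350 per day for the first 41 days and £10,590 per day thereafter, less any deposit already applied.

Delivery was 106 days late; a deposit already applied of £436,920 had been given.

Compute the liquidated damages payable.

First 41 days: 41 × £3,350 = £137,350
Remaining days: (106 − 41) × £10,590 = £688,350
Accrued per-day damages: £137,350 + £688,350 = £825,700
Less deposit already applied: £825,700 − £436,920 = £388,780

£388,780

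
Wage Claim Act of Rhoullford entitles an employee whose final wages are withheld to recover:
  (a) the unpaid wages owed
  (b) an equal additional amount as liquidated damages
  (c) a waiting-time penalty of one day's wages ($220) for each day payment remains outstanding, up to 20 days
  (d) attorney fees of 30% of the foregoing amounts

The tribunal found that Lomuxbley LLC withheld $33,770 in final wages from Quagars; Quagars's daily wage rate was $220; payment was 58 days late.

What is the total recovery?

Liquidated damages (equal amount): $33,770
Penalty days: min(58, 20) = 20
Waiting-time penalty: 20 × $220 = $4,400
Subtotal: $33,770 + $33,770 + $4,400 = $71,940
Attorney fees: 30% of $71,940 = $21,582
Total award: $71,940 + $21,582 = $93,522

$93,522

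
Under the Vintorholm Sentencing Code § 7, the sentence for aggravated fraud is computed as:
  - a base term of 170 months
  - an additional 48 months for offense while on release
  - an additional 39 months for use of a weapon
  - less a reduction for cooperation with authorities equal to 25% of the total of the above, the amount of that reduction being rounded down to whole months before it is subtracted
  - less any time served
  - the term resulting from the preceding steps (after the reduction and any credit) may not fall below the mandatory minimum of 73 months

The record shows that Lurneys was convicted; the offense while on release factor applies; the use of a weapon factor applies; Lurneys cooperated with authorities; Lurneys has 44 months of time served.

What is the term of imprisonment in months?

Sentence: 149 months

Offense while on release enhancement: +48 months
Use of a weapon enhancement: +39 months
Adjusted term: 170 months + 48 months + 39 months = 257 months
Cooperation with authorities reduction: 25% of 257 months = 64 months (rounded down)
After reduction: 257 − 64 = 193 months
Less time served: 193 months − 44 months = 149 months
Minimum 73 months: 149 months meets the minimum, no increase.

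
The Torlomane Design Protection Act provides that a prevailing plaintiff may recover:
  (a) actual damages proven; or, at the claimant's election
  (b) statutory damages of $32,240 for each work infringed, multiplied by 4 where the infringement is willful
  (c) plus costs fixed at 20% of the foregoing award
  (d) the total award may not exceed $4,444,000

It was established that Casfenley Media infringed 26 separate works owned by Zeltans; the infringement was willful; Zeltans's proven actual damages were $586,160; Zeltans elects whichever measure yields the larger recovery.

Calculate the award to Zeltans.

$4,023,552

Statutory damages: 26 × $32,240 = $838,240
Multiplied by 4: 4 × $838,240 = $3,352,960
Greater of actual damages ($586,160) or enhanced statutory damages ($3,352,960): $3,352,960
Costs: 20% of $3,352,960 = $670,592
Award plus costs: $3,352,960 + $670,592 = $4,023,552
Cap at $4,444,000: $4,023,552 is within the cap, no reduction.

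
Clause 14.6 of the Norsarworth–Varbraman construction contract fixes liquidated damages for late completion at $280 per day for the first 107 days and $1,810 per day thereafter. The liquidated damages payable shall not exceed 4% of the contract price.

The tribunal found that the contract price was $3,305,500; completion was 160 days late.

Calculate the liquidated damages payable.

$125,890

First 107 days: 107 × $280 = $29,960
Remaining days: (160 − 107) × $1,810 = $95,930
Accrued per-day damages: $29,960 + $95,930 = $125,890
Cap: 4% of $3,305,500 = $132,220
Cap at $132,220: $125,890 is within the cap, no reduction.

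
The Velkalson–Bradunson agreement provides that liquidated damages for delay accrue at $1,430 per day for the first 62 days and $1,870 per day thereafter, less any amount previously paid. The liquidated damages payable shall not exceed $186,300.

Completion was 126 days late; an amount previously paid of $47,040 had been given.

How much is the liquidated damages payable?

$161,300

First 62 days: 62 × $1,430 = $88,660
Remaining days: (126 − 62) × $1,870 = $119,680
Accrued per-day damages: $88,660 + $119,680 = $208,340
Less amount previously paid: $208,340 − $47,040 = $161,300
Cap at $186,300: $161,300 is within the cap, no reduction.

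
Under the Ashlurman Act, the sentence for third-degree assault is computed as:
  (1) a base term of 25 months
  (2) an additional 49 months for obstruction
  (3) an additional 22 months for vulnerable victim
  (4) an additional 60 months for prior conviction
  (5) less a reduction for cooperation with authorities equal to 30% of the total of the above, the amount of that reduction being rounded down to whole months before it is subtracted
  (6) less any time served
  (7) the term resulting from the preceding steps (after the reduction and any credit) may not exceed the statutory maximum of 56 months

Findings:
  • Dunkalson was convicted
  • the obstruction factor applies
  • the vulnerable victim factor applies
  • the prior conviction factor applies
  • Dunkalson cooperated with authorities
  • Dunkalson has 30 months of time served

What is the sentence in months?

Obstruction enhancement: +49 months
Vulnerable victim enhancement: +22 months
Prior conviction enhancement: +60 months
Adjusted term: 25 months + 49 months + 22 months + 60 months = 156 months
Cooperation with authorities reduction: 30% of 156 months = 46 months (rounded down)
After reduction: 156 − 46 = 110 months
Less time served: 110 months − 30 months = 80 months
Cap at 56 months: 80 months exceeds the cap → 56 months

56 months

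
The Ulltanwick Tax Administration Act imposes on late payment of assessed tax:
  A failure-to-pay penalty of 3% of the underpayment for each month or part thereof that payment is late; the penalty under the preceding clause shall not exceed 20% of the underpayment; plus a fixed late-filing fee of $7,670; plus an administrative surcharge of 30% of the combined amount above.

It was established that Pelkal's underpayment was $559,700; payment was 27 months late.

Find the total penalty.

Accrued rate: 3% × 27 = 81%, capped at 20% → 20%
Failure-to-pay penalty: 20% of $559,700 = $111,940
Penalty before surcharge: $111,940 + $7,670 = $119,610
Administrative surcharge: 30% of $119,610 = $35,883
Total penalty: $119,610 + $35,883 = $155,493

Penalty: $155,493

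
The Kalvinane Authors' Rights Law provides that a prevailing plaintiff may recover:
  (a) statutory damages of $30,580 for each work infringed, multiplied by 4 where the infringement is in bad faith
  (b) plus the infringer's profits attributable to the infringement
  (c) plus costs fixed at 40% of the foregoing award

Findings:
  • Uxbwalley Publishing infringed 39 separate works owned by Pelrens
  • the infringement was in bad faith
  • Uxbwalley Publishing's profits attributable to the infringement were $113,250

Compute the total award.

Award: $6,837,222

Statutory damages: 39 × $30,580 = $1,192,620
Multiplied by 4: 4 × $1,192,620 = $4,770,480
Combined award: $4,770,480 + $113,250 = $4,883,730
Costs: 40% of $4,883,730 = $1,953,492
Award plus costs: $4,883,730 + $1,953,492 = $6,837,222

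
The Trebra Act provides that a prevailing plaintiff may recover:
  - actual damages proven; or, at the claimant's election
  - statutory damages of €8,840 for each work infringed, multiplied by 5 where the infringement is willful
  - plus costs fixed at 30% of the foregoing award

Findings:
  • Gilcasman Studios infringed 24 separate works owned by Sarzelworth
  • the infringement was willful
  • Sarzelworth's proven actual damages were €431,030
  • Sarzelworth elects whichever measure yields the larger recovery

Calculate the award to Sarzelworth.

€1,379,040

Statutory damages: 24 × €8,840 = €212,160
Multiplied by 5: 5 × €212,160 = €1,060,800
Greater of actual damages (€431,030) or enhanced statutory damages (€1,060,800): €1,060,800
Costs: 30% of €1,060,800 = €318,240
Award plus costs: €1,060,800 + €318,240 = €1,379,040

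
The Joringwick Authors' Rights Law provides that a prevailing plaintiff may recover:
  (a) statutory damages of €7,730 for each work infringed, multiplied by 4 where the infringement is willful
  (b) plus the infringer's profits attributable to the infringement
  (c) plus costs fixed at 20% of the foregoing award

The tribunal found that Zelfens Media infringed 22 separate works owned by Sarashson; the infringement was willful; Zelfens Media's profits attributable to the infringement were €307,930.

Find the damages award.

Statutory damages: 22 × €7,730 = €170,060
Multiplied by 4: 4 × €170,060 = €680,240
Combined award: €680,240 + €307,930 = €988,170
Costs: 20% of €988,170 = €197,634
Award plus costs: €988,170 + €197,634 = €1,185,804

€1,185,804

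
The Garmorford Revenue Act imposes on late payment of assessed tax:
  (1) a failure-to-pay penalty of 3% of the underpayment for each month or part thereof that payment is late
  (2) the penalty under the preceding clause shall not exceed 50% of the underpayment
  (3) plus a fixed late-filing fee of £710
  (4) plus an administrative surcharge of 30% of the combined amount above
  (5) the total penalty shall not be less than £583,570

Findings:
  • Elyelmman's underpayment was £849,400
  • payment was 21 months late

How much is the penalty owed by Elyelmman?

£583,570

Accrued rate: 3% × 21 = 63%, capped at 50% → 50%
Failure-to-pay penalty: 50% of £849,400 = £424,700
Penalty before surcharge: £424,700 + £710 = £425,410
Administrative surcharge: 30% of £425,410 = £127,623
Total penalty: £425,410 + £127,623 = £553,033
Minimum £583,570: £553,033 is below the minimum → £583,570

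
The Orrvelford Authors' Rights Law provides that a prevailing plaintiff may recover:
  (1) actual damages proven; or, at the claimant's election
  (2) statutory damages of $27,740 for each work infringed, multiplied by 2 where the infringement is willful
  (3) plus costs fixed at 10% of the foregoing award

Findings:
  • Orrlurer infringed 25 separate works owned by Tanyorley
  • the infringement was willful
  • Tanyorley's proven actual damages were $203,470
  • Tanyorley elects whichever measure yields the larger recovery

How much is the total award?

Statutory damages: 25 × $27,740 = $693,500
Doubled: 2 × $693,500 = $1,387,000
Greater of actual damages ($203,470) or enhanced statutory damages ($1,387,000): $1,387,000
Costs: 10% of $1,387,000 = $138,700
Award plus costs: $1,387,000 + $138,700 = $1,525,700

Award: $1,525,700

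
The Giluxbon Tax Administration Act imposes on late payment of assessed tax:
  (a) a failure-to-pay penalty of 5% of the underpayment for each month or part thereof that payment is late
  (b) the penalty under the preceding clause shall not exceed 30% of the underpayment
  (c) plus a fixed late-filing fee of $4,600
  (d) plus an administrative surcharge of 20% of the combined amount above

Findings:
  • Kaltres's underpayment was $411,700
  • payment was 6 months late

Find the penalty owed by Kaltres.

$153,732

Accrued rate: 5% × 6 = 30%, capped at 30% → 30%
Failure-to-pay penalty: 30% of $411,700 = $123,510
Penalty before surcharge: $123,510 + $4,600 = $128,110
Administrative surcharge: 20% of $128,110 = $25,622
Total penalty: $128,110 + $25,622 = $153,732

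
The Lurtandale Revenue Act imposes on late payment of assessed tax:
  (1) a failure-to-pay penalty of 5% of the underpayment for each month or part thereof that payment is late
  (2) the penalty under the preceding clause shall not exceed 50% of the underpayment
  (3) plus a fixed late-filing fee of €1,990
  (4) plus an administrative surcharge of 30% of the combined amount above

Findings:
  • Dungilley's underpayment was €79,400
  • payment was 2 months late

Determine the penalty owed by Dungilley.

Accrued rate: 5% × 2 = 10%, capped at 50% → 10%
Failure-to-pay penalty: 10% of €79,400 = €7,940
Penalty before surcharge: €7,940 + €1,990 = €9,930
Administrative surcharge: 30% of €9,930 = €2,979
Total penalty: €9,930 + €2,979 = €12,909

€12,909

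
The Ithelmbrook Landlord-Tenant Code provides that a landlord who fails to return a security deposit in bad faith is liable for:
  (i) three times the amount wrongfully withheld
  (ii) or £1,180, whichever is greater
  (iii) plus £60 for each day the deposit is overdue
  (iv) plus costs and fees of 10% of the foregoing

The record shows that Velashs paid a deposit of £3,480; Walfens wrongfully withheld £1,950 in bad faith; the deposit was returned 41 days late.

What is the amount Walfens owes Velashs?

Trebled: 3 × £1,950 = £5,850
Minimum £1,180: £5,850 meets the minimum, no increase.
Late-return penalty: 41 × £60 = £2,460
Damages plus late penalty: £5,850 + £2,460 = £8,310
Costs and fees: 10% of £8,310 = £831
Total recovery: £8,310 + £831 = £9,141

£9,141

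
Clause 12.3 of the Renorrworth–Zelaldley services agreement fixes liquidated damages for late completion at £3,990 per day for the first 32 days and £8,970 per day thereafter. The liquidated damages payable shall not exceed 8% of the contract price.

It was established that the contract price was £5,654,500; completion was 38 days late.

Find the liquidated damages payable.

£181,500

First 32 days: 32 × £3,990 = £127,680
Remaining days: (38 − 32) × £8,970 = £53,820
Accrued per-day damages: £127,680 + £53,820 = £181,500
Cap: 8% of £5,654,500 = £452,360
Cap at £452,360: £181,500 is within the cap, no reduction.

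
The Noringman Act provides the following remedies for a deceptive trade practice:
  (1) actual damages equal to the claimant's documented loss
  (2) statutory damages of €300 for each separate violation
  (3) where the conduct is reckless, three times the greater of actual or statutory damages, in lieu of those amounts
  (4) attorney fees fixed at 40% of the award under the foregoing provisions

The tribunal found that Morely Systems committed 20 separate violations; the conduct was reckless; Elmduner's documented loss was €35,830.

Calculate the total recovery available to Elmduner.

€150,486

Statutory damages: 20 × €300 = €6,000
Greater of actual damages (€35,830) or statutory damages (€6,000): €35,830
Trebled: 3 × €35,830 = €107,490
Attorney fees: 40% of €107,490 = €42,996
Total recovery: €107,490 + €42,996 = €150,486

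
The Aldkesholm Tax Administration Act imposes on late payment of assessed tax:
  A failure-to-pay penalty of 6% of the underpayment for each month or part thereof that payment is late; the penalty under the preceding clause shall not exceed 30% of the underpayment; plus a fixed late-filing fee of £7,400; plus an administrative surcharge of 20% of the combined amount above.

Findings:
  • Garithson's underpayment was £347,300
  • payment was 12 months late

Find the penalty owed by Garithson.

Accrued rate: 6% × 12 = 72%, capped at 30% → 30%
Failure-to-pay penalty: 30% of £347,300 = £104,190
Penalty before surcharge: £104,190 + £7,400 = £111,590
Administrative surcharge: 20% of £111,590 = £22,318
Total penalty: £111,590 + £22,318 = £133,908

£133,908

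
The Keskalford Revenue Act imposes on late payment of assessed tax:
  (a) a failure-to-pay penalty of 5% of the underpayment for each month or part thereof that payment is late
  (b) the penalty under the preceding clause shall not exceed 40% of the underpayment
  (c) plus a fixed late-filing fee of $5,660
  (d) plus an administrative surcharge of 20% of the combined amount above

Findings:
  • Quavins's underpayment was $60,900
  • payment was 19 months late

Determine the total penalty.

Accrued rate: 5% × 19 = 95%, capped at 40% → 40%
Failure-to-pay penalty: 40% of $60,900 = $24,360
Penalty before surcharge: $24,360 + $5,660 = $30,020
Administrative surcharge: 20% of $30,020 = $6,004
Total penalty: $30,020 + $6,004 = $36,024

$36,024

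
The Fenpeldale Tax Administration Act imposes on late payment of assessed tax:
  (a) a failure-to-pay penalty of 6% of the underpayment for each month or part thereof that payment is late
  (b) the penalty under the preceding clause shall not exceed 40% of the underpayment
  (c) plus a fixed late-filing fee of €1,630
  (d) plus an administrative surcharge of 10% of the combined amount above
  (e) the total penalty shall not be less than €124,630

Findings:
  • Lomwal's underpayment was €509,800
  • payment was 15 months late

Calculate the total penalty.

€226,105

Accrued rate: 6% × 15 = 90%, capped at 40% → 40%
Failure-to-pay penalty: 40% of €509,800 = €203,920
Penalty before surcharge: €203,920 + €1,630 = €205,550
Administrative surcharge: 10% of €205,550 = €20,555
Total penalty: €205,550 + €20,555 = €226,105
Minimum €124,630: €226,105 meets the minimum, no increase.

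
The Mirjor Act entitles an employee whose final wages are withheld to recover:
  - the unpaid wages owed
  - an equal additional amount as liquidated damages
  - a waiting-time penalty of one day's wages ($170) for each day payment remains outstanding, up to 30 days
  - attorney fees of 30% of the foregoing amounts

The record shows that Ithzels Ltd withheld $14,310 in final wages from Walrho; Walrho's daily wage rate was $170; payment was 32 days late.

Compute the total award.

$43,836

Liquidated damages (equal amount): $14,310
Penalty days: min(32, 30) = 30
Waiting-time penalty: 30 × $170 = $5,100
Subtotal: $14,310 + $14,310 + $5,100 = $33,720
Attorney fees: 30% of $33,720 = $10,116
Total award: $33,720 + $10,116 = $43,836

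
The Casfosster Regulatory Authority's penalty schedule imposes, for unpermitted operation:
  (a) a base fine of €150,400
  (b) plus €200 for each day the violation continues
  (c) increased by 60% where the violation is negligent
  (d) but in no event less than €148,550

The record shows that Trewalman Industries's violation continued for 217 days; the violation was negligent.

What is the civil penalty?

€310,080

Per-day component: 217 × €200 = €43,400
Base plus per-day: €150,400 + €43,400 = €193,800
Enhancement: 60% of €193,800 = €116,280
Enhanced fine: €193,800 + €116,280 = €310,080
Minimum €148,550: €310,080 meets the minimum, no increase.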